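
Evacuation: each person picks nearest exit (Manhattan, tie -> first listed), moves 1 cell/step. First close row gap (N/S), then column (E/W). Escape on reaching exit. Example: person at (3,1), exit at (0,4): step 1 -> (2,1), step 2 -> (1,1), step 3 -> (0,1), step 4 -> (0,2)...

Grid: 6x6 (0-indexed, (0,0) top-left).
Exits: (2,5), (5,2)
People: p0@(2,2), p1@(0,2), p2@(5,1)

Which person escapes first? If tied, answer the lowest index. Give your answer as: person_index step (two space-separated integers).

Answer: 2 1

Derivation:
Step 1: p0:(2,2)->(2,3) | p1:(0,2)->(1,2) | p2:(5,1)->(5,2)->EXIT
Step 2: p0:(2,3)->(2,4) | p1:(1,2)->(2,2) | p2:escaped
Step 3: p0:(2,4)->(2,5)->EXIT | p1:(2,2)->(2,3) | p2:escaped
Step 4: p0:escaped | p1:(2,3)->(2,4) | p2:escaped
Step 5: p0:escaped | p1:(2,4)->(2,5)->EXIT | p2:escaped
Exit steps: [3, 5, 1]
First to escape: p2 at step 1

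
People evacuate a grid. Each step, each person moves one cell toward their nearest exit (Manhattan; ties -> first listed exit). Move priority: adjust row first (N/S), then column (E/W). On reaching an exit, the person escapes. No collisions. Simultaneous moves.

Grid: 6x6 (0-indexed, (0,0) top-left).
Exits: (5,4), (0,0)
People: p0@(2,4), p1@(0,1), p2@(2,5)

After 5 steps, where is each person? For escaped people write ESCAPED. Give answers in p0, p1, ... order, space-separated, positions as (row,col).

Step 1: p0:(2,4)->(3,4) | p1:(0,1)->(0,0)->EXIT | p2:(2,5)->(3,5)
Step 2: p0:(3,4)->(4,4) | p1:escaped | p2:(3,5)->(4,5)
Step 3: p0:(4,4)->(5,4)->EXIT | p1:escaped | p2:(4,5)->(5,5)
Step 4: p0:escaped | p1:escaped | p2:(5,5)->(5,4)->EXIT

ESCAPED ESCAPED ESCAPED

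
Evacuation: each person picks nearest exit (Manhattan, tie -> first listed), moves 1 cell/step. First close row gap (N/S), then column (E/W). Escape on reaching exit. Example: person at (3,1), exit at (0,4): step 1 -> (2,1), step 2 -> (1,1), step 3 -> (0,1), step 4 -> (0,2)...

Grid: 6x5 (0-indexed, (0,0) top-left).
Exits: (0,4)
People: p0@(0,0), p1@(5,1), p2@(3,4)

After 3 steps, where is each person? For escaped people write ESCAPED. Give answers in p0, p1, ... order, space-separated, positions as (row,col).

Step 1: p0:(0,0)->(0,1) | p1:(5,1)->(4,1) | p2:(3,4)->(2,4)
Step 2: p0:(0,1)->(0,2) | p1:(4,1)->(3,1) | p2:(2,4)->(1,4)
Step 3: p0:(0,2)->(0,3) | p1:(3,1)->(2,1) | p2:(1,4)->(0,4)->EXIT

(0,3) (2,1) ESCAPED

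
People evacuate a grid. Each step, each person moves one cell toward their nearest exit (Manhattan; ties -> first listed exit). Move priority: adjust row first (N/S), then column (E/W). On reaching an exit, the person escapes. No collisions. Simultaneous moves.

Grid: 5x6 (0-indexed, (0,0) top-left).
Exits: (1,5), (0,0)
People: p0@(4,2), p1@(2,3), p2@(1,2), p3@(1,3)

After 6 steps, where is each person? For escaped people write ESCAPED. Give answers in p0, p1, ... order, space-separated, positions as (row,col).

Step 1: p0:(4,2)->(3,2) | p1:(2,3)->(1,3) | p2:(1,2)->(1,3) | p3:(1,3)->(1,4)
Step 2: p0:(3,2)->(2,2) | p1:(1,3)->(1,4) | p2:(1,3)->(1,4) | p3:(1,4)->(1,5)->EXIT
Step 3: p0:(2,2)->(1,2) | p1:(1,4)->(1,5)->EXIT | p2:(1,4)->(1,5)->EXIT | p3:escaped
Step 4: p0:(1,2)->(1,3) | p1:escaped | p2:escaped | p3:escaped
Step 5: p0:(1,3)->(1,4) | p1:escaped | p2:escaped | p3:escaped
Step 6: p0:(1,4)->(1,5)->EXIT | p1:escaped | p2:escaped | p3:escaped

ESCAPED ESCAPED ESCAPED ESCAPED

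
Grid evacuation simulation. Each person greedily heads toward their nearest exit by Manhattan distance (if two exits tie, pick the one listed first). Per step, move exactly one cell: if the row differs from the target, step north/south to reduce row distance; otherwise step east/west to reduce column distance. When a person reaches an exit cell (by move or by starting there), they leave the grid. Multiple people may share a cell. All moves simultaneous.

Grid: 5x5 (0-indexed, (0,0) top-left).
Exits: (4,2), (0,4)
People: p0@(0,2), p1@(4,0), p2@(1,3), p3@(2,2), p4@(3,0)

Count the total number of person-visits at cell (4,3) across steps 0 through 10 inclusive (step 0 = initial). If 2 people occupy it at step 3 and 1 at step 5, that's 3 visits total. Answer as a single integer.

Step 0: p0@(0,2) p1@(4,0) p2@(1,3) p3@(2,2) p4@(3,0) -> at (4,3): 0 [-], cum=0
Step 1: p0@(0,3) p1@(4,1) p2@(0,3) p3@(3,2) p4@(4,0) -> at (4,3): 0 [-], cum=0
Step 2: p0@ESC p1@ESC p2@ESC p3@ESC p4@(4,1) -> at (4,3): 0 [-], cum=0
Step 3: p0@ESC p1@ESC p2@ESC p3@ESC p4@ESC -> at (4,3): 0 [-], cum=0
Total visits = 0

Answer: 0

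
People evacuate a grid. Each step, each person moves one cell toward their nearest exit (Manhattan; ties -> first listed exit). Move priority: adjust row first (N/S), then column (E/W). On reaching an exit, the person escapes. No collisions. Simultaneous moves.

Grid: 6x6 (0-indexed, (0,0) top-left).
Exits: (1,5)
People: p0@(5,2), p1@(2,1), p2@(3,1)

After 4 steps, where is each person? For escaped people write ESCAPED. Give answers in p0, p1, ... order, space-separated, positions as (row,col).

Step 1: p0:(5,2)->(4,2) | p1:(2,1)->(1,1) | p2:(3,1)->(2,1)
Step 2: p0:(4,2)->(3,2) | p1:(1,1)->(1,2) | p2:(2,1)->(1,1)
Step 3: p0:(3,2)->(2,2) | p1:(1,2)->(1,3) | p2:(1,1)->(1,2)
Step 4: p0:(2,2)->(1,2) | p1:(1,3)->(1,4) | p2:(1,2)->(1,3)

(1,2) (1,4) (1,3)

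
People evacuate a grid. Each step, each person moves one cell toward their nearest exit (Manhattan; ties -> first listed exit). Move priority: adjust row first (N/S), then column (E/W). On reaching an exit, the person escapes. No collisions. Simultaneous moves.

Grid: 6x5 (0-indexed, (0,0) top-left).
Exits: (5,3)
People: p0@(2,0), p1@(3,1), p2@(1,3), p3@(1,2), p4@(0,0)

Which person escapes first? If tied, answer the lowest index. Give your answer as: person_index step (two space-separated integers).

Step 1: p0:(2,0)->(3,0) | p1:(3,1)->(4,1) | p2:(1,3)->(2,3) | p3:(1,2)->(2,2) | p4:(0,0)->(1,0)
Step 2: p0:(3,0)->(4,0) | p1:(4,1)->(5,1) | p2:(2,3)->(3,3) | p3:(2,2)->(3,2) | p4:(1,0)->(2,0)
Step 3: p0:(4,0)->(5,0) | p1:(5,1)->(5,2) | p2:(3,3)->(4,3) | p3:(3,2)->(4,2) | p4:(2,0)->(3,0)
Step 4: p0:(5,0)->(5,1) | p1:(5,2)->(5,3)->EXIT | p2:(4,3)->(5,3)->EXIT | p3:(4,2)->(5,2) | p4:(3,0)->(4,0)
Step 5: p0:(5,1)->(5,2) | p1:escaped | p2:escaped | p3:(5,2)->(5,3)->EXIT | p4:(4,0)->(5,0)
Step 6: p0:(5,2)->(5,3)->EXIT | p1:escaped | p2:escaped | p3:escaped | p4:(5,0)->(5,1)
Step 7: p0:escaped | p1:escaped | p2:escaped | p3:escaped | p4:(5,1)->(5,2)
Step 8: p0:escaped | p1:escaped | p2:escaped | p3:escaped | p4:(5,2)->(5,3)->EXIT
Exit steps: [6, 4, 4, 5, 8]
First to escape: p1 at step 4

Answer: 1 4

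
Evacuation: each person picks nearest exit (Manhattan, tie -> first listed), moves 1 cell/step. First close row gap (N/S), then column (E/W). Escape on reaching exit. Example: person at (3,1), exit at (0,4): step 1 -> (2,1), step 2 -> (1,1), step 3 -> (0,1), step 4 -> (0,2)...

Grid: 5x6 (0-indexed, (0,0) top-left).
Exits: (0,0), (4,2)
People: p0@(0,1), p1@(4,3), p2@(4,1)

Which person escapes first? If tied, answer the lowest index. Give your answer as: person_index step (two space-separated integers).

Step 1: p0:(0,1)->(0,0)->EXIT | p1:(4,3)->(4,2)->EXIT | p2:(4,1)->(4,2)->EXIT
Exit steps: [1, 1, 1]
First to escape: p0 at step 1

Answer: 0 1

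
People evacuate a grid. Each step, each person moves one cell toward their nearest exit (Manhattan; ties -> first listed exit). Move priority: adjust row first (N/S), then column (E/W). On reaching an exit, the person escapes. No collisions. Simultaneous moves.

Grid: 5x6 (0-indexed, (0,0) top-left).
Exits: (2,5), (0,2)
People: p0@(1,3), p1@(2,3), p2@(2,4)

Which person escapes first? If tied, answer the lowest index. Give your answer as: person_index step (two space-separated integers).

Step 1: p0:(1,3)->(0,3) | p1:(2,3)->(2,4) | p2:(2,4)->(2,5)->EXIT
Step 2: p0:(0,3)->(0,2)->EXIT | p1:(2,4)->(2,5)->EXIT | p2:escaped
Exit steps: [2, 2, 1]
First to escape: p2 at step 1

Answer: 2 1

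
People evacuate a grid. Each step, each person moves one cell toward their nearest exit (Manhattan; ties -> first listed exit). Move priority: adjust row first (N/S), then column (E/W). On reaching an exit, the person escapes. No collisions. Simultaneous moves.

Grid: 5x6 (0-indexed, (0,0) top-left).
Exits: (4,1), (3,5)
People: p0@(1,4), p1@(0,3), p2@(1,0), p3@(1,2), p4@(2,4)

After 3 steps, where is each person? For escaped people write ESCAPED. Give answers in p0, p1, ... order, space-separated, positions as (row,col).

Step 1: p0:(1,4)->(2,4) | p1:(0,3)->(1,3) | p2:(1,0)->(2,0) | p3:(1,2)->(2,2) | p4:(2,4)->(3,4)
Step 2: p0:(2,4)->(3,4) | p1:(1,3)->(2,3) | p2:(2,0)->(3,0) | p3:(2,2)->(3,2) | p4:(3,4)->(3,5)->EXIT
Step 3: p0:(3,4)->(3,5)->EXIT | p1:(2,3)->(3,3) | p2:(3,0)->(4,0) | p3:(3,2)->(4,2) | p4:escaped

ESCAPED (3,3) (4,0) (4,2) ESCAPED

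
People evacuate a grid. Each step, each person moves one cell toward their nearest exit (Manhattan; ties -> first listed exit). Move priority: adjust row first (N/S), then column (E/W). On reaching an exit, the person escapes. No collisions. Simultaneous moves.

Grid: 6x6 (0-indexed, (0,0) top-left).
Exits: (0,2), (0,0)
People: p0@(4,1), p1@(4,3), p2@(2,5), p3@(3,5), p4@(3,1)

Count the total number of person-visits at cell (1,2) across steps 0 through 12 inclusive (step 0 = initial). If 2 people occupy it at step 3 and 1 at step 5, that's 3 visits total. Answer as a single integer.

Answer: 0

Derivation:
Step 0: p0@(4,1) p1@(4,3) p2@(2,5) p3@(3,5) p4@(3,1) -> at (1,2): 0 [-], cum=0
Step 1: p0@(3,1) p1@(3,3) p2@(1,5) p3@(2,5) p4@(2,1) -> at (1,2): 0 [-], cum=0
Step 2: p0@(2,1) p1@(2,3) p2@(0,5) p3@(1,5) p4@(1,1) -> at (1,2): 0 [-], cum=0
Step 3: p0@(1,1) p1@(1,3) p2@(0,4) p3@(0,5) p4@(0,1) -> at (1,2): 0 [-], cum=0
Step 4: p0@(0,1) p1@(0,3) p2@(0,3) p3@(0,4) p4@ESC -> at (1,2): 0 [-], cum=0
Step 5: p0@ESC p1@ESC p2@ESC p3@(0,3) p4@ESC -> at (1,2): 0 [-], cum=0
Step 6: p0@ESC p1@ESC p2@ESC p3@ESC p4@ESC -> at (1,2): 0 [-], cum=0
Total visits = 0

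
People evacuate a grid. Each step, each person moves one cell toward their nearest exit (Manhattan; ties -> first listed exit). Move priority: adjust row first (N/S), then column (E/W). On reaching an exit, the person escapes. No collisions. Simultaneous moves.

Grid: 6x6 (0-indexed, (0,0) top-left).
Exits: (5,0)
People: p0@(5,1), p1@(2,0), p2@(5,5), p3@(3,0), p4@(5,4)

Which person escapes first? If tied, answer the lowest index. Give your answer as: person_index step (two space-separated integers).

Answer: 0 1

Derivation:
Step 1: p0:(5,1)->(5,0)->EXIT | p1:(2,0)->(3,0) | p2:(5,5)->(5,4) | p3:(3,0)->(4,0) | p4:(5,4)->(5,3)
Step 2: p0:escaped | p1:(3,0)->(4,0) | p2:(5,4)->(5,3) | p3:(4,0)->(5,0)->EXIT | p4:(5,3)->(5,2)
Step 3: p0:escaped | p1:(4,0)->(5,0)->EXIT | p2:(5,3)->(5,2) | p3:escaped | p4:(5,2)->(5,1)
Step 4: p0:escaped | p1:escaped | p2:(5,2)->(5,1) | p3:escaped | p4:(5,1)->(5,0)->EXIT
Step 5: p0:escaped | p1:escaped | p2:(5,1)->(5,0)->EXIT | p3:escaped | p4:escaped
Exit steps: [1, 3, 5, 2, 4]
First to escape: p0 at step 1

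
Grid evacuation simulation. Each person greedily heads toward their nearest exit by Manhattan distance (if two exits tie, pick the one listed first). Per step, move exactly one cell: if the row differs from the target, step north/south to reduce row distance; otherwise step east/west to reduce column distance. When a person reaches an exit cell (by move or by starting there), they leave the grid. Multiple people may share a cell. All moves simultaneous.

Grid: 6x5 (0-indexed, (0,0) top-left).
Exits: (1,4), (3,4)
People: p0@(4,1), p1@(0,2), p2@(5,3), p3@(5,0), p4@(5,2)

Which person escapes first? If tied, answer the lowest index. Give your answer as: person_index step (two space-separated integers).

Step 1: p0:(4,1)->(3,1) | p1:(0,2)->(1,2) | p2:(5,3)->(4,3) | p3:(5,0)->(4,0) | p4:(5,2)->(4,2)
Step 2: p0:(3,1)->(3,2) | p1:(1,2)->(1,3) | p2:(4,3)->(3,3) | p3:(4,0)->(3,0) | p4:(4,2)->(3,2)
Step 3: p0:(3,2)->(3,3) | p1:(1,3)->(1,4)->EXIT | p2:(3,3)->(3,4)->EXIT | p3:(3,0)->(3,1) | p4:(3,2)->(3,3)
Step 4: p0:(3,3)->(3,4)->EXIT | p1:escaped | p2:escaped | p3:(3,1)->(3,2) | p4:(3,3)->(3,4)->EXIT
Step 5: p0:escaped | p1:escaped | p2:escaped | p3:(3,2)->(3,3) | p4:escaped
Step 6: p0:escaped | p1:escaped | p2:escaped | p3:(3,3)->(3,4)->EXIT | p4:escaped
Exit steps: [4, 3, 3, 6, 4]
First to escape: p1 at step 3

Answer: 1 3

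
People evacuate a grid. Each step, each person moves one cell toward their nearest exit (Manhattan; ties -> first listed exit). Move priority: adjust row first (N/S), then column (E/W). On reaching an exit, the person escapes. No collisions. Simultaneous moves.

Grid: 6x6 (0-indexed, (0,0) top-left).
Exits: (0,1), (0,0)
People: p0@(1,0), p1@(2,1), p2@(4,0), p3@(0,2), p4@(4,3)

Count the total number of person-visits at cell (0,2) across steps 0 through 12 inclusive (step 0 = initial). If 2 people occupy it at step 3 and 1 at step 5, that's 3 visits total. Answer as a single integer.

Answer: 2

Derivation:
Step 0: p0@(1,0) p1@(2,1) p2@(4,0) p3@(0,2) p4@(4,3) -> at (0,2): 1 [p3], cum=1
Step 1: p0@ESC p1@(1,1) p2@(3,0) p3@ESC p4@(3,3) -> at (0,2): 0 [-], cum=1
Step 2: p0@ESC p1@ESC p2@(2,0) p3@ESC p4@(2,3) -> at (0,2): 0 [-], cum=1
Step 3: p0@ESC p1@ESC p2@(1,0) p3@ESC p4@(1,3) -> at (0,2): 0 [-], cum=1
Step 4: p0@ESC p1@ESC p2@ESC p3@ESC p4@(0,3) -> at (0,2): 0 [-], cum=1
Step 5: p0@ESC p1@ESC p2@ESC p3@ESC p4@(0,2) -> at (0,2): 1 [p4], cum=2
Step 6: p0@ESC p1@ESC p2@ESC p3@ESC p4@ESC -> at (0,2): 0 [-], cum=2
Total visits = 2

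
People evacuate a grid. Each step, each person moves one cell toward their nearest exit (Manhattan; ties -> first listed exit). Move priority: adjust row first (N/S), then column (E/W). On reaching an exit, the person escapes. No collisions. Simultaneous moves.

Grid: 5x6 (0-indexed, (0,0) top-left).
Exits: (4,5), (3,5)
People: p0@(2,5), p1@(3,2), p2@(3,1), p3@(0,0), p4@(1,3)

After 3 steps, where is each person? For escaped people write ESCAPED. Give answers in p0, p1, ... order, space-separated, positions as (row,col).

Step 1: p0:(2,5)->(3,5)->EXIT | p1:(3,2)->(3,3) | p2:(3,1)->(3,2) | p3:(0,0)->(1,0) | p4:(1,3)->(2,3)
Step 2: p0:escaped | p1:(3,3)->(3,4) | p2:(3,2)->(3,3) | p3:(1,0)->(2,0) | p4:(2,3)->(3,3)
Step 3: p0:escaped | p1:(3,4)->(3,5)->EXIT | p2:(3,3)->(3,4) | p3:(2,0)->(3,0) | p4:(3,3)->(3,4)

ESCAPED ESCAPED (3,4) (3,0) (3,4)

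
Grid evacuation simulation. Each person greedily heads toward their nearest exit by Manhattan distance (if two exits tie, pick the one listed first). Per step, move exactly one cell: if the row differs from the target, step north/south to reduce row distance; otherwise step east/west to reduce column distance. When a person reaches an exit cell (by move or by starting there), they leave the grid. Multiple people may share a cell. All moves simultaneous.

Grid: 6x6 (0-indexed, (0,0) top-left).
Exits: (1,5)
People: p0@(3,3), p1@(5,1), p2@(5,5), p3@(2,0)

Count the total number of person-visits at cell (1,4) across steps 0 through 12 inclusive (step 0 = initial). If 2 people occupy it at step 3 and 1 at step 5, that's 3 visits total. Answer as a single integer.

Answer: 3

Derivation:
Step 0: p0@(3,3) p1@(5,1) p2@(5,5) p3@(2,0) -> at (1,4): 0 [-], cum=0
Step 1: p0@(2,3) p1@(4,1) p2@(4,5) p3@(1,0) -> at (1,4): 0 [-], cum=0
Step 2: p0@(1,3) p1@(3,1) p2@(3,5) p3@(1,1) -> at (1,4): 0 [-], cum=0
Step 3: p0@(1,4) p1@(2,1) p2@(2,5) p3@(1,2) -> at (1,4): 1 [p0], cum=1
Step 4: p0@ESC p1@(1,1) p2@ESC p3@(1,3) -> at (1,4): 0 [-], cum=1
Step 5: p0@ESC p1@(1,2) p2@ESC p3@(1,4) -> at (1,4): 1 [p3], cum=2
Step 6: p0@ESC p1@(1,3) p2@ESC p3@ESC -> at (1,4): 0 [-], cum=2
Step 7: p0@ESC p1@(1,4) p2@ESC p3@ESC -> at (1,4): 1 [p1], cum=3
Step 8: p0@ESC p1@ESC p2@ESC p3@ESC -> at (1,4): 0 [-], cum=3
Total visits = 3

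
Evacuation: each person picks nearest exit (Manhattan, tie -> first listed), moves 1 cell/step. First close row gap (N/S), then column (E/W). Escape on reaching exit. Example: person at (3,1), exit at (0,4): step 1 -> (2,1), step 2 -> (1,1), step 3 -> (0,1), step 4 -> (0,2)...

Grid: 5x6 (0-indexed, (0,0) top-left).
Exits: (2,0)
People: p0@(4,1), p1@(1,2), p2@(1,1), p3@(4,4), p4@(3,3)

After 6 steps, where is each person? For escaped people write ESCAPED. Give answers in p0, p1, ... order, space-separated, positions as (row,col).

Step 1: p0:(4,1)->(3,1) | p1:(1,2)->(2,2) | p2:(1,1)->(2,1) | p3:(4,4)->(3,4) | p4:(3,3)->(2,3)
Step 2: p0:(3,1)->(2,1) | p1:(2,2)->(2,1) | p2:(2,1)->(2,0)->EXIT | p3:(3,4)->(2,4) | p4:(2,3)->(2,2)
Step 3: p0:(2,1)->(2,0)->EXIT | p1:(2,1)->(2,0)->EXIT | p2:escaped | p3:(2,4)->(2,3) | p4:(2,2)->(2,1)
Step 4: p0:escaped | p1:escaped | p2:escaped | p3:(2,3)->(2,2) | p4:(2,1)->(2,0)->EXIT
Step 5: p0:escaped | p1:escaped | p2:escaped | p3:(2,2)->(2,1) | p4:escaped
Step 6: p0:escaped | p1:escaped | p2:escaped | p3:(2,1)->(2,0)->EXIT | p4:escaped

ESCAPED ESCAPED ESCAPED ESCAPED ESCAPED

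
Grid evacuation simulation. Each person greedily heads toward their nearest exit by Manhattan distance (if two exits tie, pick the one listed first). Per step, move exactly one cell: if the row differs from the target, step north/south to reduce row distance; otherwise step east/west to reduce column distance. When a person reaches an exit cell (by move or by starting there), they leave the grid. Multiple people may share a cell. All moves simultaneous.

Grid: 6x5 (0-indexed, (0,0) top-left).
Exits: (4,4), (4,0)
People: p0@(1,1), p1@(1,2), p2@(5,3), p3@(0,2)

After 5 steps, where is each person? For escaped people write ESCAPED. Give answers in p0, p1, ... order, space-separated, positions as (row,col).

Step 1: p0:(1,1)->(2,1) | p1:(1,2)->(2,2) | p2:(5,3)->(4,3) | p3:(0,2)->(1,2)
Step 2: p0:(2,1)->(3,1) | p1:(2,2)->(3,2) | p2:(4,3)->(4,4)->EXIT | p3:(1,2)->(2,2)
Step 3: p0:(3,1)->(4,1) | p1:(3,2)->(4,2) | p2:escaped | p3:(2,2)->(3,2)
Step 4: p0:(4,1)->(4,0)->EXIT | p1:(4,2)->(4,3) | p2:escaped | p3:(3,2)->(4,2)
Step 5: p0:escaped | p1:(4,3)->(4,4)->EXIT | p2:escaped | p3:(4,2)->(4,3)

ESCAPED ESCAPED ESCAPED (4,3)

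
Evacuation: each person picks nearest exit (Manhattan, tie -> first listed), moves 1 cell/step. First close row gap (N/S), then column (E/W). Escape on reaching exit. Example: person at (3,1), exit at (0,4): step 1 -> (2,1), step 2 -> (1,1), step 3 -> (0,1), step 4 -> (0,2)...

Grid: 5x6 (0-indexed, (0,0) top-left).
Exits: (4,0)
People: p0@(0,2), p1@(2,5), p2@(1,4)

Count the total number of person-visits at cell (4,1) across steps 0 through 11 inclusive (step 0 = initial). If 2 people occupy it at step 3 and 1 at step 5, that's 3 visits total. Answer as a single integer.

Step 0: p0@(0,2) p1@(2,5) p2@(1,4) -> at (4,1): 0 [-], cum=0
Step 1: p0@(1,2) p1@(3,5) p2@(2,4) -> at (4,1): 0 [-], cum=0
Step 2: p0@(2,2) p1@(4,5) p2@(3,4) -> at (4,1): 0 [-], cum=0
Step 3: p0@(3,2) p1@(4,4) p2@(4,4) -> at (4,1): 0 [-], cum=0
Step 4: p0@(4,2) p1@(4,3) p2@(4,3) -> at (4,1): 0 [-], cum=0
Step 5: p0@(4,1) p1@(4,2) p2@(4,2) -> at (4,1): 1 [p0], cum=1
Step 6: p0@ESC p1@(4,1) p2@(4,1) -> at (4,1): 2 [p1,p2], cum=3
Step 7: p0@ESC p1@ESC p2@ESC -> at (4,1): 0 [-], cum=3
Total visits = 3

Answer: 3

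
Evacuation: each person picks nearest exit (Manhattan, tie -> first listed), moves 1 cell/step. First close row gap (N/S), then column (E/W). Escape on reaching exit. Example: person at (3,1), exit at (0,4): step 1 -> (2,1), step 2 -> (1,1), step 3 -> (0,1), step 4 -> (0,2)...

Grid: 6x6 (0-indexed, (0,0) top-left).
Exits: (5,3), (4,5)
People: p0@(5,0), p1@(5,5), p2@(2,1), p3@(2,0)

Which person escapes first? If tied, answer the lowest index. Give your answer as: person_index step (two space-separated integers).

Step 1: p0:(5,0)->(5,1) | p1:(5,5)->(4,5)->EXIT | p2:(2,1)->(3,1) | p3:(2,0)->(3,0)
Step 2: p0:(5,1)->(5,2) | p1:escaped | p2:(3,1)->(4,1) | p3:(3,0)->(4,0)
Step 3: p0:(5,2)->(5,3)->EXIT | p1:escaped | p2:(4,1)->(5,1) | p3:(4,0)->(5,0)
Step 4: p0:escaped | p1:escaped | p2:(5,1)->(5,2) | p3:(5,0)->(5,1)
Step 5: p0:escaped | p1:escaped | p2:(5,2)->(5,3)->EXIT | p3:(5,1)->(5,2)
Step 6: p0:escaped | p1:escaped | p2:escaped | p3:(5,2)->(5,3)->EXIT
Exit steps: [3, 1, 5, 6]
First to escape: p1 at step 1

Answer: 1 1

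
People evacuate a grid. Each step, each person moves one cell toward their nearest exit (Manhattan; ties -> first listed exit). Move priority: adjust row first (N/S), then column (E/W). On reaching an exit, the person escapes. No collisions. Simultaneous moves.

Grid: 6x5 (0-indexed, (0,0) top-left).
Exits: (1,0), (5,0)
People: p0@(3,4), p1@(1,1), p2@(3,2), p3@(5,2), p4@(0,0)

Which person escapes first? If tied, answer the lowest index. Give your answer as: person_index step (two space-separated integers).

Step 1: p0:(3,4)->(2,4) | p1:(1,1)->(1,0)->EXIT | p2:(3,2)->(2,2) | p3:(5,2)->(5,1) | p4:(0,0)->(1,0)->EXIT
Step 2: p0:(2,4)->(1,4) | p1:escaped | p2:(2,2)->(1,2) | p3:(5,1)->(5,0)->EXIT | p4:escaped
Step 3: p0:(1,4)->(1,3) | p1:escaped | p2:(1,2)->(1,1) | p3:escaped | p4:escaped
Step 4: p0:(1,3)->(1,2) | p1:escaped | p2:(1,1)->(1,0)->EXIT | p3:escaped | p4:escaped
Step 5: p0:(1,2)->(1,1) | p1:escaped | p2:escaped | p3:escaped | p4:escaped
Step 6: p0:(1,1)->(1,0)->EXIT | p1:escaped | p2:escaped | p3:escaped | p4:escaped
Exit steps: [6, 1, 4, 2, 1]
First to escape: p1 at step 1

Answer: 1 1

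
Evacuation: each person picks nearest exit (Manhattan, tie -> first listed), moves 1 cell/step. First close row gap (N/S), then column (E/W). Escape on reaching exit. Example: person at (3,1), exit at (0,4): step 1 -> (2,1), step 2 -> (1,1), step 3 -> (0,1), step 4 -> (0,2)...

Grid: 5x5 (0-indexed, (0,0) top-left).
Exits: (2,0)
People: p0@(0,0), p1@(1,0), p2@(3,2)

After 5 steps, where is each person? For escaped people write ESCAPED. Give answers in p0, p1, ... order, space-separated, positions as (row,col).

Step 1: p0:(0,0)->(1,0) | p1:(1,0)->(2,0)->EXIT | p2:(3,2)->(2,2)
Step 2: p0:(1,0)->(2,0)->EXIT | p1:escaped | p2:(2,2)->(2,1)
Step 3: p0:escaped | p1:escaped | p2:(2,1)->(2,0)->EXIT

ESCAPED ESCAPED ESCAPED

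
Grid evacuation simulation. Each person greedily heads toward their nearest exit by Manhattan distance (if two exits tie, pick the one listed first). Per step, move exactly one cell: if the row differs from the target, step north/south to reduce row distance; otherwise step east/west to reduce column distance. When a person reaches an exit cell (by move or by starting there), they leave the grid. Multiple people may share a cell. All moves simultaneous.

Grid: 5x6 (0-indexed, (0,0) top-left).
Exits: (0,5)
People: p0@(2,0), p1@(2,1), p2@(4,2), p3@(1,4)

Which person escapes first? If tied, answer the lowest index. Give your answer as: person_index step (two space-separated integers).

Answer: 3 2

Derivation:
Step 1: p0:(2,0)->(1,0) | p1:(2,1)->(1,1) | p2:(4,2)->(3,2) | p3:(1,4)->(0,4)
Step 2: p0:(1,0)->(0,0) | p1:(1,1)->(0,1) | p2:(3,2)->(2,2) | p3:(0,4)->(0,5)->EXIT
Step 3: p0:(0,0)->(0,1) | p1:(0,1)->(0,2) | p2:(2,2)->(1,2) | p3:escaped
Step 4: p0:(0,1)->(0,2) | p1:(0,2)->(0,3) | p2:(1,2)->(0,2) | p3:escaped
Step 5: p0:(0,2)->(0,3) | p1:(0,3)->(0,4) | p2:(0,2)->(0,3) | p3:escaped
Step 6: p0:(0,3)->(0,4) | p1:(0,4)->(0,5)->EXIT | p2:(0,3)->(0,4) | p3:escaped
Step 7: p0:(0,4)->(0,5)->EXIT | p1:escaped | p2:(0,4)->(0,5)->EXIT | p3:escaped
Exit steps: [7, 6, 7, 2]
First to escape: p3 at step 2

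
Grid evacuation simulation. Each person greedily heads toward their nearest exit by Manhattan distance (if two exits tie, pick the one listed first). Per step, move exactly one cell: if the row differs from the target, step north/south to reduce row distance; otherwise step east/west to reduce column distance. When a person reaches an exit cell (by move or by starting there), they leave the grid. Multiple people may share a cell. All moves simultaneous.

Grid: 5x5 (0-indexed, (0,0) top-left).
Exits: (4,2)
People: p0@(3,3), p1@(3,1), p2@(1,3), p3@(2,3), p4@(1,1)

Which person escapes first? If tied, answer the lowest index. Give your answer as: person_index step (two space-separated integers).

Step 1: p0:(3,3)->(4,3) | p1:(3,1)->(4,1) | p2:(1,3)->(2,3) | p3:(2,3)->(3,3) | p4:(1,1)->(2,1)
Step 2: p0:(4,3)->(4,2)->EXIT | p1:(4,1)->(4,2)->EXIT | p2:(2,3)->(3,3) | p3:(3,3)->(4,3) | p4:(2,1)->(3,1)
Step 3: p0:escaped | p1:escaped | p2:(3,3)->(4,3) | p3:(4,3)->(4,2)->EXIT | p4:(3,1)->(4,1)
Step 4: p0:escaped | p1:escaped | p2:(4,3)->(4,2)->EXIT | p3:escaped | p4:(4,1)->(4,2)->EXIT
Exit steps: [2, 2, 4, 3, 4]
First to escape: p0 at step 2

Answer: 0 2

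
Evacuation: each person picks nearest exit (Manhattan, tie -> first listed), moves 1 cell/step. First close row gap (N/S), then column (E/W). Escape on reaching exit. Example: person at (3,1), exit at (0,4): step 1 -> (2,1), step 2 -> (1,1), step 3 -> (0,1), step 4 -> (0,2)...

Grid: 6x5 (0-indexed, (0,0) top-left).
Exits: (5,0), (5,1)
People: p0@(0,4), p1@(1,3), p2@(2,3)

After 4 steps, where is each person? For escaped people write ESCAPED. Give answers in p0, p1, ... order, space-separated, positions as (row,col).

Step 1: p0:(0,4)->(1,4) | p1:(1,3)->(2,3) | p2:(2,3)->(3,3)
Step 2: p0:(1,4)->(2,4) | p1:(2,3)->(3,3) | p2:(3,3)->(4,3)
Step 3: p0:(2,4)->(3,4) | p1:(3,3)->(4,3) | p2:(4,3)->(5,3)
Step 4: p0:(3,4)->(4,4) | p1:(4,3)->(5,3) | p2:(5,3)->(5,2)

(4,4) (5,3) (5,2)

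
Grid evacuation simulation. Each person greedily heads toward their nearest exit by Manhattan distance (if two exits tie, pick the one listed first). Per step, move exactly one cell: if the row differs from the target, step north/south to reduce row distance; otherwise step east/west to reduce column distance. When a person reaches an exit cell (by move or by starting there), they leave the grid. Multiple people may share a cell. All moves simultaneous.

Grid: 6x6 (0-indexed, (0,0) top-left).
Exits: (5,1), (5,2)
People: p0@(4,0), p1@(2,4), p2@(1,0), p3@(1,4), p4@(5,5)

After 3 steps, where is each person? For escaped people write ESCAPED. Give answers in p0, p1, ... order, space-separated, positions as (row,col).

Step 1: p0:(4,0)->(5,0) | p1:(2,4)->(3,4) | p2:(1,0)->(2,0) | p3:(1,4)->(2,4) | p4:(5,5)->(5,4)
Step 2: p0:(5,0)->(5,1)->EXIT | p1:(3,4)->(4,4) | p2:(2,0)->(3,0) | p3:(2,4)->(3,4) | p4:(5,4)->(5,3)
Step 3: p0:escaped | p1:(4,4)->(5,4) | p2:(3,0)->(4,0) | p3:(3,4)->(4,4) | p4:(5,3)->(5,2)->EXIT

ESCAPED (5,4) (4,0) (4,4) ESCAPED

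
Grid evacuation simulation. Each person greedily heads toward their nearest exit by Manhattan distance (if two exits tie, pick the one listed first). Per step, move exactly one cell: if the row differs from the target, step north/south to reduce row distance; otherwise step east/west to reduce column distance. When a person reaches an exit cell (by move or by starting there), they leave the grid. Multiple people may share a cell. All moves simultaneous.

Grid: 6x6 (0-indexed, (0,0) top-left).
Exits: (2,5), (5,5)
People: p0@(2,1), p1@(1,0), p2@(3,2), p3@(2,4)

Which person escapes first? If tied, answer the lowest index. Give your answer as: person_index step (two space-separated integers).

Answer: 3 1

Derivation:
Step 1: p0:(2,1)->(2,2) | p1:(1,0)->(2,0) | p2:(3,2)->(2,2) | p3:(2,4)->(2,5)->EXIT
Step 2: p0:(2,2)->(2,3) | p1:(2,0)->(2,1) | p2:(2,2)->(2,3) | p3:escaped
Step 3: p0:(2,3)->(2,4) | p1:(2,1)->(2,2) | p2:(2,3)->(2,4) | p3:escaped
Step 4: p0:(2,4)->(2,5)->EXIT | p1:(2,2)->(2,3) | p2:(2,4)->(2,5)->EXIT | p3:escaped
Step 5: p0:escaped | p1:(2,3)->(2,4) | p2:escaped | p3:escaped
Step 6: p0:escaped | p1:(2,4)->(2,5)->EXIT | p2:escaped | p3:escaped
Exit steps: [4, 6, 4, 1]
First to escape: p3 at step 1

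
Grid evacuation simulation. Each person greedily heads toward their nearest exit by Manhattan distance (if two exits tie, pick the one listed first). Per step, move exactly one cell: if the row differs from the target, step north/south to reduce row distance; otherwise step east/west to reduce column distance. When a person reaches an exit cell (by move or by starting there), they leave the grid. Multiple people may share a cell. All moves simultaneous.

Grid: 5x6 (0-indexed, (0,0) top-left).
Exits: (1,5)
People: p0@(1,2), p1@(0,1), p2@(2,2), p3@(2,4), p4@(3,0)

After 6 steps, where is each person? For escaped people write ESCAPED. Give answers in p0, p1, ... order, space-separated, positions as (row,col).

Step 1: p0:(1,2)->(1,3) | p1:(0,1)->(1,1) | p2:(2,2)->(1,2) | p3:(2,4)->(1,4) | p4:(3,0)->(2,0)
Step 2: p0:(1,3)->(1,4) | p1:(1,1)->(1,2) | p2:(1,2)->(1,3) | p3:(1,4)->(1,5)->EXIT | p4:(2,0)->(1,0)
Step 3: p0:(1,4)->(1,5)->EXIT | p1:(1,2)->(1,3) | p2:(1,3)->(1,4) | p3:escaped | p4:(1,0)->(1,1)
Step 4: p0:escaped | p1:(1,3)->(1,4) | p2:(1,4)->(1,5)->EXIT | p3:escaped | p4:(1,1)->(1,2)
Step 5: p0:escaped | p1:(1,4)->(1,5)->EXIT | p2:escaped | p3:escaped | p4:(1,2)->(1,3)
Step 6: p0:escaped | p1:escaped | p2:escaped | p3:escaped | p4:(1,3)->(1,4)

ESCAPED ESCAPED ESCAPED ESCAPED (1,4)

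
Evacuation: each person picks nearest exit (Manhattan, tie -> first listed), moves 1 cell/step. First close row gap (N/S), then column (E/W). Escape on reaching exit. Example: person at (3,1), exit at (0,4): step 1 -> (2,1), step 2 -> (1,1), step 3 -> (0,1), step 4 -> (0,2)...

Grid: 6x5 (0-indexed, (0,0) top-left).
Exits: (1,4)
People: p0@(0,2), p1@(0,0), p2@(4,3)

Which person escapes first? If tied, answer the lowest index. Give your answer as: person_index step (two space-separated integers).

Answer: 0 3

Derivation:
Step 1: p0:(0,2)->(1,2) | p1:(0,0)->(1,0) | p2:(4,3)->(3,3)
Step 2: p0:(1,2)->(1,3) | p1:(1,0)->(1,1) | p2:(3,3)->(2,3)
Step 3: p0:(1,3)->(1,4)->EXIT | p1:(1,1)->(1,2) | p2:(2,3)->(1,3)
Step 4: p0:escaped | p1:(1,2)->(1,3) | p2:(1,3)->(1,4)->EXIT
Step 5: p0:escaped | p1:(1,3)->(1,4)->EXIT | p2:escaped
Exit steps: [3, 5, 4]
First to escape: p0 at step 3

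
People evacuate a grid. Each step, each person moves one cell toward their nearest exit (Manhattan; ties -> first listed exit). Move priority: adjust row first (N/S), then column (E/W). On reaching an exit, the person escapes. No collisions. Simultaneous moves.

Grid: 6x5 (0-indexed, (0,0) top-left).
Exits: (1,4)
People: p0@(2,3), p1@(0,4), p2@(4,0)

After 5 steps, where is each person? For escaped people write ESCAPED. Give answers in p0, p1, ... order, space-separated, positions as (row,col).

Step 1: p0:(2,3)->(1,3) | p1:(0,4)->(1,4)->EXIT | p2:(4,0)->(3,0)
Step 2: p0:(1,3)->(1,4)->EXIT | p1:escaped | p2:(3,0)->(2,0)
Step 3: p0:escaped | p1:escaped | p2:(2,0)->(1,0)
Step 4: p0:escaped | p1:escaped | p2:(1,0)->(1,1)
Step 5: p0:escaped | p1:escaped | p2:(1,1)->(1,2)

ESCAPED ESCAPED (1,2)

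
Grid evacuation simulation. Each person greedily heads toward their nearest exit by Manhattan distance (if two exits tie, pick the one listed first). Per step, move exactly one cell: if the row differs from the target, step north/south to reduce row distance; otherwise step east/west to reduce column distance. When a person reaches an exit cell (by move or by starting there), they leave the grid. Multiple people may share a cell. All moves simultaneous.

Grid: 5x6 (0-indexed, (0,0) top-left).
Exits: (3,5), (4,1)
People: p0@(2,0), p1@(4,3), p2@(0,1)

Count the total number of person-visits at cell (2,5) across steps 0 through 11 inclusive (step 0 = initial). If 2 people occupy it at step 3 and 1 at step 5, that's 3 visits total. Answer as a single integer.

Answer: 0

Derivation:
Step 0: p0@(2,0) p1@(4,3) p2@(0,1) -> at (2,5): 0 [-], cum=0
Step 1: p0@(3,0) p1@(4,2) p2@(1,1) -> at (2,5): 0 [-], cum=0
Step 2: p0@(4,0) p1@ESC p2@(2,1) -> at (2,5): 0 [-], cum=0
Step 3: p0@ESC p1@ESC p2@(3,1) -> at (2,5): 0 [-], cum=0
Step 4: p0@ESC p1@ESC p2@ESC -> at (2,5): 0 [-], cum=0
Total visits = 0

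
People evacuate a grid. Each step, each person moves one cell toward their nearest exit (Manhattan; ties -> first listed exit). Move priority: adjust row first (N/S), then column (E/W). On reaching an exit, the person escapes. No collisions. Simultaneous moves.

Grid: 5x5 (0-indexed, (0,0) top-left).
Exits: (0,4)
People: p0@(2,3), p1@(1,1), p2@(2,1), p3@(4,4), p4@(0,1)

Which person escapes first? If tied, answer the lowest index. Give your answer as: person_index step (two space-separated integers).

Answer: 0 3

Derivation:
Step 1: p0:(2,3)->(1,3) | p1:(1,1)->(0,1) | p2:(2,1)->(1,1) | p3:(4,4)->(3,4) | p4:(0,1)->(0,2)
Step 2: p0:(1,3)->(0,3) | p1:(0,1)->(0,2) | p2:(1,1)->(0,1) | p3:(3,4)->(2,4) | p4:(0,2)->(0,3)
Step 3: p0:(0,3)->(0,4)->EXIT | p1:(0,2)->(0,3) | p2:(0,1)->(0,2) | p3:(2,4)->(1,4) | p4:(0,3)->(0,4)->EXIT
Step 4: p0:escaped | p1:(0,3)->(0,4)->EXIT | p2:(0,2)->(0,3) | p3:(1,4)->(0,4)->EXIT | p4:escaped
Step 5: p0:escaped | p1:escaped | p2:(0,3)->(0,4)->EXIT | p3:escaped | p4:escaped
Exit steps: [3, 4, 5, 4, 3]
First to escape: p0 at step 3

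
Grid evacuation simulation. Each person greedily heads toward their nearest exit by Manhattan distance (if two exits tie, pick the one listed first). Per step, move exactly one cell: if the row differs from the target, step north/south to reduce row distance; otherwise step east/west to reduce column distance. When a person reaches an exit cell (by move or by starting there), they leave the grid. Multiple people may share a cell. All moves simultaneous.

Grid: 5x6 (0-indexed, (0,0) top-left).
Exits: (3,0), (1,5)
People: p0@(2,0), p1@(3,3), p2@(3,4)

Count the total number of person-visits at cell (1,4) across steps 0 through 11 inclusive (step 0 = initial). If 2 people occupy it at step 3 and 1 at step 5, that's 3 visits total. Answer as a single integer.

Answer: 1

Derivation:
Step 0: p0@(2,0) p1@(3,3) p2@(3,4) -> at (1,4): 0 [-], cum=0
Step 1: p0@ESC p1@(3,2) p2@(2,4) -> at (1,4): 0 [-], cum=0
Step 2: p0@ESC p1@(3,1) p2@(1,4) -> at (1,4): 1 [p2], cum=1
Step 3: p0@ESC p1@ESC p2@ESC -> at (1,4): 0 [-], cum=1
Total visits = 1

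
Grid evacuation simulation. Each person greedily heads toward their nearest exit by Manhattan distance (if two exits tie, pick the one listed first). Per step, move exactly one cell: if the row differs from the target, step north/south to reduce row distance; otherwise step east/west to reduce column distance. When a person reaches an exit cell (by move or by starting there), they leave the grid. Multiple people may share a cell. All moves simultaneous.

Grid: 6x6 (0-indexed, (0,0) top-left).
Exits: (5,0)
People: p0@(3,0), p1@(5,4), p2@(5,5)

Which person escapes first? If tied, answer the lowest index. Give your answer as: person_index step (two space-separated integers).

Answer: 0 2

Derivation:
Step 1: p0:(3,0)->(4,0) | p1:(5,4)->(5,3) | p2:(5,5)->(5,4)
Step 2: p0:(4,0)->(5,0)->EXIT | p1:(5,3)->(5,2) | p2:(5,4)->(5,3)
Step 3: p0:escaped | p1:(5,2)->(5,1) | p2:(5,3)->(5,2)
Step 4: p0:escaped | p1:(5,1)->(5,0)->EXIT | p2:(5,2)->(5,1)
Step 5: p0:escaped | p1:escaped | p2:(5,1)->(5,0)->EXIT
Exit steps: [2, 4, 5]
First to escape: p0 at step 2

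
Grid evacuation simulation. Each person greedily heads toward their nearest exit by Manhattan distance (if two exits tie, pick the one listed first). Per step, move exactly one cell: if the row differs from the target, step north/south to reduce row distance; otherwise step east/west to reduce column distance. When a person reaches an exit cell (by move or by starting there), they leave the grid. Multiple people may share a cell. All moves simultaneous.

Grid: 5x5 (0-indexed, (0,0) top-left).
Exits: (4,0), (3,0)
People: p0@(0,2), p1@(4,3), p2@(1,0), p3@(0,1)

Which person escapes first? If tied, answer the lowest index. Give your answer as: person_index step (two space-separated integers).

Step 1: p0:(0,2)->(1,2) | p1:(4,3)->(4,2) | p2:(1,0)->(2,0) | p3:(0,1)->(1,1)
Step 2: p0:(1,2)->(2,2) | p1:(4,2)->(4,1) | p2:(2,0)->(3,0)->EXIT | p3:(1,1)->(2,1)
Step 3: p0:(2,2)->(3,2) | p1:(4,1)->(4,0)->EXIT | p2:escaped | p3:(2,1)->(3,1)
Step 4: p0:(3,2)->(3,1) | p1:escaped | p2:escaped | p3:(3,1)->(3,0)->EXIT
Step 5: p0:(3,1)->(3,0)->EXIT | p1:escaped | p2:escaped | p3:escaped
Exit steps: [5, 3, 2, 4]
First to escape: p2 at step 2

Answer: 2 2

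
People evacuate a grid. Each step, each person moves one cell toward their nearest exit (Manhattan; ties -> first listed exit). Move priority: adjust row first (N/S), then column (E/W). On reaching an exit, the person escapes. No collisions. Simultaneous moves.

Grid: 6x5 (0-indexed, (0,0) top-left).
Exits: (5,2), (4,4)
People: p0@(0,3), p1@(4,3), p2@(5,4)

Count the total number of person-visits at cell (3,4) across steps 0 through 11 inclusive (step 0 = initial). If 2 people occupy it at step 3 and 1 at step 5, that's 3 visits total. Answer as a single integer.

Answer: 0

Derivation:
Step 0: p0@(0,3) p1@(4,3) p2@(5,4) -> at (3,4): 0 [-], cum=0
Step 1: p0@(1,3) p1@ESC p2@ESC -> at (3,4): 0 [-], cum=0
Step 2: p0@(2,3) p1@ESC p2@ESC -> at (3,4): 0 [-], cum=0
Step 3: p0@(3,3) p1@ESC p2@ESC -> at (3,4): 0 [-], cum=0
Step 4: p0@(4,3) p1@ESC p2@ESC -> at (3,4): 0 [-], cum=0
Step 5: p0@ESC p1@ESC p2@ESC -> at (3,4): 0 [-], cum=0
Total visits = 0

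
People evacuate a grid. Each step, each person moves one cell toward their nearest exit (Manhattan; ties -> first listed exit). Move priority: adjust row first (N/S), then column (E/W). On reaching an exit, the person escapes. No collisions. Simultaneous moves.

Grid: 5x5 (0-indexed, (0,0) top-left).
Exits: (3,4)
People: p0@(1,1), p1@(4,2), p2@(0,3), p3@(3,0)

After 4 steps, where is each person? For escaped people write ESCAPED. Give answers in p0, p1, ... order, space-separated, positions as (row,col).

Step 1: p0:(1,1)->(2,1) | p1:(4,2)->(3,2) | p2:(0,3)->(1,3) | p3:(3,0)->(3,1)
Step 2: p0:(2,1)->(3,1) | p1:(3,2)->(3,3) | p2:(1,3)->(2,3) | p3:(3,1)->(3,2)
Step 3: p0:(3,1)->(3,2) | p1:(3,3)->(3,4)->EXIT | p2:(2,3)->(3,3) | p3:(3,2)->(3,3)
Step 4: p0:(3,2)->(3,3) | p1:escaped | p2:(3,3)->(3,4)->EXIT | p3:(3,3)->(3,4)->EXIT

(3,3) ESCAPED ESCAPED ESCAPED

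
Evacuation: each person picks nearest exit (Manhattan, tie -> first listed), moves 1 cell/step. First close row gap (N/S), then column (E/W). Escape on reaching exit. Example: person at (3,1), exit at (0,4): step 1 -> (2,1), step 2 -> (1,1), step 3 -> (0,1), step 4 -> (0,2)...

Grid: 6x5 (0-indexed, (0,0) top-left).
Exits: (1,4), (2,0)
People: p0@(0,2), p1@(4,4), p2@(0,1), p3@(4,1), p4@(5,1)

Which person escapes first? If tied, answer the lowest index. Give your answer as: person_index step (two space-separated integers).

Step 1: p0:(0,2)->(1,2) | p1:(4,4)->(3,4) | p2:(0,1)->(1,1) | p3:(4,1)->(3,1) | p4:(5,1)->(4,1)
Step 2: p0:(1,2)->(1,3) | p1:(3,4)->(2,4) | p2:(1,1)->(2,1) | p3:(3,1)->(2,1) | p4:(4,1)->(3,1)
Step 3: p0:(1,3)->(1,4)->EXIT | p1:(2,4)->(1,4)->EXIT | p2:(2,1)->(2,0)->EXIT | p3:(2,1)->(2,0)->EXIT | p4:(3,1)->(2,1)
Step 4: p0:escaped | p1:escaped | p2:escaped | p3:escaped | p4:(2,1)->(2,0)->EXIT
Exit steps: [3, 3, 3, 3, 4]
First to escape: p0 at step 3

Answer: 0 3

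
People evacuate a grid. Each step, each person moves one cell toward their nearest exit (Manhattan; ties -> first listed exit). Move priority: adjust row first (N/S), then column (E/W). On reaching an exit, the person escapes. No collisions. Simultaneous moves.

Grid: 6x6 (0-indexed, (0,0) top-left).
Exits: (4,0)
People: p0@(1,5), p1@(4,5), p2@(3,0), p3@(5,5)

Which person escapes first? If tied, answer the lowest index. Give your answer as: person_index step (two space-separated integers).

Step 1: p0:(1,5)->(2,5) | p1:(4,5)->(4,4) | p2:(3,0)->(4,0)->EXIT | p3:(5,5)->(4,5)
Step 2: p0:(2,5)->(3,5) | p1:(4,4)->(4,3) | p2:escaped | p3:(4,5)->(4,4)
Step 3: p0:(3,5)->(4,5) | p1:(4,3)->(4,2) | p2:escaped | p3:(4,4)->(4,3)
Step 4: p0:(4,5)->(4,4) | p1:(4,2)->(4,1) | p2:escaped | p3:(4,3)->(4,2)
Step 5: p0:(4,4)->(4,3) | p1:(4,1)->(4,0)->EXIT | p2:escaped | p3:(4,2)->(4,1)
Step 6: p0:(4,3)->(4,2) | p1:escaped | p2:escaped | p3:(4,1)->(4,0)->EXIT
Step 7: p0:(4,2)->(4,1) | p1:escaped | p2:escaped | p3:escaped
Step 8: p0:(4,1)->(4,0)->EXIT | p1:escaped | p2:escaped | p3:escaped
Exit steps: [8, 5, 1, 6]
First to escape: p2 at step 1

Answer: 2 1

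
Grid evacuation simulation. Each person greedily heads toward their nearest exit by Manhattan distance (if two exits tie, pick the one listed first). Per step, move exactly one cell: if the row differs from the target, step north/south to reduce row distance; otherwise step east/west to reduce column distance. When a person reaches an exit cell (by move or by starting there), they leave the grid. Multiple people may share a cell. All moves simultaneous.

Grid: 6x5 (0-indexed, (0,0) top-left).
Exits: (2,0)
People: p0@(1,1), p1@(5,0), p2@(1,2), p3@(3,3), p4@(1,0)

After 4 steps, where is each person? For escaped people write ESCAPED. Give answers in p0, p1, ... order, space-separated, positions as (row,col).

Step 1: p0:(1,1)->(2,1) | p1:(5,0)->(4,0) | p2:(1,2)->(2,2) | p3:(3,3)->(2,3) | p4:(1,0)->(2,0)->EXIT
Step 2: p0:(2,1)->(2,0)->EXIT | p1:(4,0)->(3,0) | p2:(2,2)->(2,1) | p3:(2,3)->(2,2) | p4:escaped
Step 3: p0:escaped | p1:(3,0)->(2,0)->EXIT | p2:(2,1)->(2,0)->EXIT | p3:(2,2)->(2,1) | p4:escaped
Step 4: p0:escaped | p1:escaped | p2:escaped | p3:(2,1)->(2,0)->EXIT | p4:escaped

ESCAPED ESCAPED ESCAPED ESCAPED ESCAPED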